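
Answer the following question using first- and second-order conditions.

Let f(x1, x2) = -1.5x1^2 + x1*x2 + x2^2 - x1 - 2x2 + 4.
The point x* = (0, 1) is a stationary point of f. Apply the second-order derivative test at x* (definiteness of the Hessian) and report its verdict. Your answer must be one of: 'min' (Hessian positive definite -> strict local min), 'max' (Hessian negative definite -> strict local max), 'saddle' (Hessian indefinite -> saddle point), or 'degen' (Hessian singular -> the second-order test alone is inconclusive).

Compute the Hessian H = grad^2 f:
  H = [[-3, 1], [1, 2]]
Verify stationarity: grad f(x*) = H x* + g = (0, 0).
Eigenvalues of H: -3.1926, 2.1926.
Eigenvalues have mixed signs, so H is indefinite -> x* is a saddle point.

saddle


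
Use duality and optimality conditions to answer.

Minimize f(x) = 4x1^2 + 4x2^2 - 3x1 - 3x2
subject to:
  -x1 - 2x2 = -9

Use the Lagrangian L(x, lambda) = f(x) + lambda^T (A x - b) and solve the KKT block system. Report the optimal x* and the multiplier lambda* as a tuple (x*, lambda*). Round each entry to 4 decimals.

Form the Lagrangian:
  L(x, lambda) = (1/2) x^T Q x + c^T x + lambda^T (A x - b)
Stationarity (grad_x L = 0): Q x + c + A^T lambda = 0.
Primal feasibility: A x = b.

This gives the KKT block system:
  [ Q   A^T ] [ x     ]   [-c ]
  [ A    0  ] [ lambda ] = [ b ]

Solving the linear system:
  x*      = (1.95, 3.525)
  lambda* = (12.6)
  f(x*)   = 48.4875

x* = (1.95, 3.525), lambda* = (12.6)


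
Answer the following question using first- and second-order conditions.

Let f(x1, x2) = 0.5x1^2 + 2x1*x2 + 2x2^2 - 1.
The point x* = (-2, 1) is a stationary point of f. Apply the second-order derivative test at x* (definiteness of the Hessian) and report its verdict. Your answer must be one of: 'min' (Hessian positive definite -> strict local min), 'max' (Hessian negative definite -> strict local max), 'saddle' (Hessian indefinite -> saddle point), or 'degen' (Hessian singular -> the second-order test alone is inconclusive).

Compute the Hessian H = grad^2 f:
  H = [[1, 2], [2, 4]]
Verify stationarity: grad f(x*) = H x* + g = (0, 0).
Eigenvalues of H: 0, 5.
H has a zero eigenvalue (singular; positive semidefinite but not definite), so H is neither positive definite, negative definite, nor indefinite. The second-order test alone is inconclusive -> degen.
(Indeed, f is constant along the null direction of H through x*, so x* is not a strict local extremum.)

degen


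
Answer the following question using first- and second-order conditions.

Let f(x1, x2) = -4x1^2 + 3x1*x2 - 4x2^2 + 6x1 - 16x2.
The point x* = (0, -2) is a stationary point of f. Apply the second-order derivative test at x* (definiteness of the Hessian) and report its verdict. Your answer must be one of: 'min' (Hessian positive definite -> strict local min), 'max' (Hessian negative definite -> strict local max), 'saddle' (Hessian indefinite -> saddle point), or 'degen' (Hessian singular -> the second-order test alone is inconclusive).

Compute the Hessian H = grad^2 f:
  H = [[-8, 3], [3, -8]]
Verify stationarity: grad f(x*) = H x* + g = (0, 0).
Eigenvalues of H: -11, -5.
Both eigenvalues < 0, so H is negative definite -> x* is a strict local max.

max


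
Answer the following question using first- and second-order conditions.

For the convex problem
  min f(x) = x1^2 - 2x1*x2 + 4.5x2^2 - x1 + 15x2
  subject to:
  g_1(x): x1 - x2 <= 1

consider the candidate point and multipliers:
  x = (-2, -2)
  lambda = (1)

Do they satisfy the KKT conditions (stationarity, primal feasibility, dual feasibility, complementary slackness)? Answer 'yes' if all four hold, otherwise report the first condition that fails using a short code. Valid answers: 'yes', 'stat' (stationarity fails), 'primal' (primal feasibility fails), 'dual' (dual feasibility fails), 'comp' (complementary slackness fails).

Gradient of f: grad f(x) = Q x + c = (-1, 1)
Constraint values g_i(x) = a_i^T x - b_i:
  g_1((-2, -2)) = -1
Stationarity residual: grad f(x) + sum_i lambda_i a_i = (0, 0)
  -> stationarity OK
Primal feasibility (all g_i <= 0): OK
Dual feasibility (all lambda_i >= 0): OK
Complementary slackness (lambda_i * g_i(x) = 0 for all i): FAILS

Verdict: the first failing condition is complementary_slackness -> comp.

comp


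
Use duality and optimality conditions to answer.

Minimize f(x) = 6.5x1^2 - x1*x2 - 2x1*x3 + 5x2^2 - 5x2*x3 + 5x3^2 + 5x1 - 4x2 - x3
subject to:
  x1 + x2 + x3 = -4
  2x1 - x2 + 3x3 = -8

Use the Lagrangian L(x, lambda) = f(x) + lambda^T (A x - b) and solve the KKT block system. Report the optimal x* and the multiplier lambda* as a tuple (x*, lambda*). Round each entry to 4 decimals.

Form the Lagrangian:
  L(x, lambda) = (1/2) x^T Q x + c^T x + lambda^T (A x - b)
Stationarity (grad_x L = 0): Q x + c + A^T lambda = 0.
Primal feasibility: A x = b.

This gives the KKT block system:
  [ Q   A^T ] [ x     ]   [-c ]
  [ A    0  ] [ lambda ] = [ b ]

Solving the linear system:
  x*      = (-1.497, -0.6257, -1.8772)
  lambda* = (2.9431, 3.5689)
  f(x*)   = 18.6093

x* = (-1.497, -0.6257, -1.8772), lambda* = (2.9431, 3.5689)


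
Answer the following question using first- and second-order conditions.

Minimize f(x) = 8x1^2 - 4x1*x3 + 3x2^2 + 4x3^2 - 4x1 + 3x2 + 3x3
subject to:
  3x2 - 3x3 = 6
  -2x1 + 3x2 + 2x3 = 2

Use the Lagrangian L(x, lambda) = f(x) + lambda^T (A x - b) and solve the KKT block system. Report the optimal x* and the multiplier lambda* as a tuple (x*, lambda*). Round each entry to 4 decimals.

Form the Lagrangian:
  L(x, lambda) = (1/2) x^T Q x + c^T x + lambda^T (A x - b)
Stationarity (grad_x L = 0): Q x + c + A^T lambda = 0.
Primal feasibility: A x = b.

This gives the KKT block system:
  [ Q   A^T ] [ x     ]   [-c ]
  [ A    0  ] [ lambda ] = [ b ]

Solving the linear system:
  x*      = (-0.1277, 1.1489, -0.8511)
  lambda* = (-1.9787, -1.3191)
  f(x*)   = 7.9574

x* = (-0.1277, 1.1489, -0.8511), lambda* = (-1.9787, -1.3191)


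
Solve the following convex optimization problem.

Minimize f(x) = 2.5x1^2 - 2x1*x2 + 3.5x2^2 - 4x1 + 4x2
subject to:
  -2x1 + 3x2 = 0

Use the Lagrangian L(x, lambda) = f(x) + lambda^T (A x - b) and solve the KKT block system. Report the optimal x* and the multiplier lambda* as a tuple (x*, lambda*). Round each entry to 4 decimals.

Form the Lagrangian:
  L(x, lambda) = (1/2) x^T Q x + c^T x + lambda^T (A x - b)
Stationarity (grad_x L = 0): Q x + c + A^T lambda = 0.
Primal feasibility: A x = b.

This gives the KKT block system:
  [ Q   A^T ] [ x     ]   [-c ]
  [ A    0  ] [ lambda ] = [ b ]

Solving the linear system:
  x*      = (0.2449, 0.1633)
  lambda* = (-1.551)
  f(x*)   = -0.1633

x* = (0.2449, 0.1633), lambda* = (-1.551)


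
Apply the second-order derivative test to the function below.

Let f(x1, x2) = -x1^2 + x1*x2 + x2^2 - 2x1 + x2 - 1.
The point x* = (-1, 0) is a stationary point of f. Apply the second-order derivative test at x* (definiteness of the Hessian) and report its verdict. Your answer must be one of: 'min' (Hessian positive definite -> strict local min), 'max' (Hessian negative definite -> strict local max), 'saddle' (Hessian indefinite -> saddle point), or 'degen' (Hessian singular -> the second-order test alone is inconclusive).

Compute the Hessian H = grad^2 f:
  H = [[-2, 1], [1, 2]]
Verify stationarity: grad f(x*) = H x* + g = (0, 0).
Eigenvalues of H: -2.2361, 2.2361.
Eigenvalues have mixed signs, so H is indefinite -> x* is a saddle point.

saddle


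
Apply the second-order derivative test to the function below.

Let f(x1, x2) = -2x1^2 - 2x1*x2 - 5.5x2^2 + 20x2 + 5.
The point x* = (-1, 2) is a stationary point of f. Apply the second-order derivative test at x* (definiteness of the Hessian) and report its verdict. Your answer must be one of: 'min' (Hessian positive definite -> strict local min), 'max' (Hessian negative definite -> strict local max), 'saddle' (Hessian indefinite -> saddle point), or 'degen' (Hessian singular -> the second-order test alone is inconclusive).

Compute the Hessian H = grad^2 f:
  H = [[-4, -2], [-2, -11]]
Verify stationarity: grad f(x*) = H x* + g = (0, 0).
Eigenvalues of H: -11.5311, -3.4689.
Both eigenvalues < 0, so H is negative definite -> x* is a strict local max.

max


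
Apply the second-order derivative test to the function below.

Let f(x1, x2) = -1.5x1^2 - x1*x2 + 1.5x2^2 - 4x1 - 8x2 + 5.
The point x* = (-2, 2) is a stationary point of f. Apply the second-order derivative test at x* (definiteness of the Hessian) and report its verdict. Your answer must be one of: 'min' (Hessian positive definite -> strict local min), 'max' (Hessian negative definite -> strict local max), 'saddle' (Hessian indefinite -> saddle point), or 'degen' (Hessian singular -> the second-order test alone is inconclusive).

Compute the Hessian H = grad^2 f:
  H = [[-3, -1], [-1, 3]]
Verify stationarity: grad f(x*) = H x* + g = (0, 0).
Eigenvalues of H: -3.1623, 3.1623.
Eigenvalues have mixed signs, so H is indefinite -> x* is a saddle point.

saddle


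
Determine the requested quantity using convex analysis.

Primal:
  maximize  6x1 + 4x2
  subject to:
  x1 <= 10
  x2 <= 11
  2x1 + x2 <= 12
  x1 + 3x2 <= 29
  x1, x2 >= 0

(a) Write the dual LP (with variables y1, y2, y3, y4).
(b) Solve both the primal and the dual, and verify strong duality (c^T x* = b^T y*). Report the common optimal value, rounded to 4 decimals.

The standard primal-dual pair for 'max c^T x s.t. A x <= b, x >= 0' is:
  Dual:  min b^T y  s.t.  A^T y >= c,  y >= 0.

So the dual LP is:
  minimize  10y1 + 11y2 + 12y3 + 29y4
  subject to:
    y1 + 2y3 + y4 >= 6
    y2 + y3 + 3y4 >= 4
    y1, y2, y3, y4 >= 0

Solving the primal: x* = (1.4, 9.2).
  primal value c^T x* = 45.2.
Solving the dual: y* = (0, 0, 2.8, 0.4).
  dual value b^T y* = 45.2.
Strong duality: c^T x* = b^T y*. Confirmed.

45.2


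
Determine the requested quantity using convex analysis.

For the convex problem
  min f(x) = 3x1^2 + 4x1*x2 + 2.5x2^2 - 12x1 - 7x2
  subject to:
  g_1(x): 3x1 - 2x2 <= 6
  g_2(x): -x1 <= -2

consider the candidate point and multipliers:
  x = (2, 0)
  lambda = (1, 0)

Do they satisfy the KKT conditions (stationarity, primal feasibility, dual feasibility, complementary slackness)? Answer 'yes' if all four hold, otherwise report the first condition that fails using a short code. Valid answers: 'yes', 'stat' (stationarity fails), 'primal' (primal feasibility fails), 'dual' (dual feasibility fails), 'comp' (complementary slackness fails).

Gradient of f: grad f(x) = Q x + c = (0, 1)
Constraint values g_i(x) = a_i^T x - b_i:
  g_1((2, 0)) = 0
  g_2((2, 0)) = 0
Stationarity residual: grad f(x) + sum_i lambda_i a_i = (3, -1)
  -> stationarity FAILS
Primal feasibility (all g_i <= 0): OK
Dual feasibility (all lambda_i >= 0): OK
Complementary slackness (lambda_i * g_i(x) = 0 for all i): OK

Verdict: the first failing condition is stationarity -> stat.

stat


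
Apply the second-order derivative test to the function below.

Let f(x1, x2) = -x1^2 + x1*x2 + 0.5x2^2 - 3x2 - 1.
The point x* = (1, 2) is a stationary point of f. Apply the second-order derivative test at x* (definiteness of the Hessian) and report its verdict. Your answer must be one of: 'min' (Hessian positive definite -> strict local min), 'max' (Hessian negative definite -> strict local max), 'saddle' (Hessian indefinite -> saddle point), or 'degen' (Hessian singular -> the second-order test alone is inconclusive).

Compute the Hessian H = grad^2 f:
  H = [[-2, 1], [1, 1]]
Verify stationarity: grad f(x*) = H x* + g = (0, 0).
Eigenvalues of H: -2.3028, 1.3028.
Eigenvalues have mixed signs, so H is indefinite -> x* is a saddle point.

saddle


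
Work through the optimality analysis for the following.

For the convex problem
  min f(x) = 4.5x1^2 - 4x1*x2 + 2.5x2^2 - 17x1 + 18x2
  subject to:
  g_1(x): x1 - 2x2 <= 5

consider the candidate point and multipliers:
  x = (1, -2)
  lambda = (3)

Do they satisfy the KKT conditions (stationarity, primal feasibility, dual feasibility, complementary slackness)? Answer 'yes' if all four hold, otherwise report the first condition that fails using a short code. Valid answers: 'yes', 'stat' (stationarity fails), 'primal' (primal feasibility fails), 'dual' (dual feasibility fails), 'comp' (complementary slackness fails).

Gradient of f: grad f(x) = Q x + c = (0, 4)
Constraint values g_i(x) = a_i^T x - b_i:
  g_1((1, -2)) = 0
Stationarity residual: grad f(x) + sum_i lambda_i a_i = (3, -2)
  -> stationarity FAILS
Primal feasibility (all g_i <= 0): OK
Dual feasibility (all lambda_i >= 0): OK
Complementary slackness (lambda_i * g_i(x) = 0 for all i): OK

Verdict: the first failing condition is stationarity -> stat.

stat


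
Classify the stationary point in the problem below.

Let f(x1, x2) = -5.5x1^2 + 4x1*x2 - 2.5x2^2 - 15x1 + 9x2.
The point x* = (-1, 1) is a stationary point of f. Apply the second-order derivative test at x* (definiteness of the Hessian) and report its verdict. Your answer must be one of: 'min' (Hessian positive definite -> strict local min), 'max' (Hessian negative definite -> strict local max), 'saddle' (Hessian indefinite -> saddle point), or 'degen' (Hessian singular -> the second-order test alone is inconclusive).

Compute the Hessian H = grad^2 f:
  H = [[-11, 4], [4, -5]]
Verify stationarity: grad f(x*) = H x* + g = (0, 0).
Eigenvalues of H: -13, -3.
Both eigenvalues < 0, so H is negative definite -> x* is a strict local max.

max


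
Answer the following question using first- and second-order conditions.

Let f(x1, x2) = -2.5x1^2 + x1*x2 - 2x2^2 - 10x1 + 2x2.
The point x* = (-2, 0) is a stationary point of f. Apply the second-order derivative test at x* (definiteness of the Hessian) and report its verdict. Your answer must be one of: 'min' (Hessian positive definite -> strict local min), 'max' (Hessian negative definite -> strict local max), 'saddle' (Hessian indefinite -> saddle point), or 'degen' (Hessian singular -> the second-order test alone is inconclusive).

Compute the Hessian H = grad^2 f:
  H = [[-5, 1], [1, -4]]
Verify stationarity: grad f(x*) = H x* + g = (0, 0).
Eigenvalues of H: -5.618, -3.382.
Both eigenvalues < 0, so H is negative definite -> x* is a strict local max.

max


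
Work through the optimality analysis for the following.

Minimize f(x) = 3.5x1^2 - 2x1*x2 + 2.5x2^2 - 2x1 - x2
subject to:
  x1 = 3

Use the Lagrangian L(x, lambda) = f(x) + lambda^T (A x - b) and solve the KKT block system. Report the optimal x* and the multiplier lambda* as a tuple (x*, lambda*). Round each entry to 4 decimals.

Form the Lagrangian:
  L(x, lambda) = (1/2) x^T Q x + c^T x + lambda^T (A x - b)
Stationarity (grad_x L = 0): Q x + c + A^T lambda = 0.
Primal feasibility: A x = b.

This gives the KKT block system:
  [ Q   A^T ] [ x     ]   [-c ]
  [ A    0  ] [ lambda ] = [ b ]

Solving the linear system:
  x*      = (3, 1.4)
  lambda* = (-16.2)
  f(x*)   = 20.6

x* = (3, 1.4), lambda* = (-16.2)


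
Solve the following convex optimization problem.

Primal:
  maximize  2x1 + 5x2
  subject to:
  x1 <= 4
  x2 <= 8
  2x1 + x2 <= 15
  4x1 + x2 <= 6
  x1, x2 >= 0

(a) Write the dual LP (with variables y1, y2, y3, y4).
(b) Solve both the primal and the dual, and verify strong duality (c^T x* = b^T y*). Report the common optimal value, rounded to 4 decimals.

The standard primal-dual pair for 'max c^T x s.t. A x <= b, x >= 0' is:
  Dual:  min b^T y  s.t.  A^T y >= c,  y >= 0.

So the dual LP is:
  minimize  4y1 + 8y2 + 15y3 + 6y4
  subject to:
    y1 + 2y3 + 4y4 >= 2
    y2 + y3 + y4 >= 5
    y1, y2, y3, y4 >= 0

Solving the primal: x* = (0, 6).
  primal value c^T x* = 30.
Solving the dual: y* = (0, 0, 0, 5).
  dual value b^T y* = 30.
Strong duality: c^T x* = b^T y*. Confirmed.

30


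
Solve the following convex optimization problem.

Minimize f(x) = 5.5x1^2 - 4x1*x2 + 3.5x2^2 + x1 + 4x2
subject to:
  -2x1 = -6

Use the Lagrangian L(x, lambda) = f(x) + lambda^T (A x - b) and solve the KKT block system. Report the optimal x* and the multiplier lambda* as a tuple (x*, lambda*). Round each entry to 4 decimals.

Form the Lagrangian:
  L(x, lambda) = (1/2) x^T Q x + c^T x + lambda^T (A x - b)
Stationarity (grad_x L = 0): Q x + c + A^T lambda = 0.
Primal feasibility: A x = b.

This gives the KKT block system:
  [ Q   A^T ] [ x     ]   [-c ]
  [ A    0  ] [ lambda ] = [ b ]

Solving the linear system:
  x*      = (3, 1.1429)
  lambda* = (14.7143)
  f(x*)   = 47.9286

x* = (3, 1.1429), lambda* = (14.7143)


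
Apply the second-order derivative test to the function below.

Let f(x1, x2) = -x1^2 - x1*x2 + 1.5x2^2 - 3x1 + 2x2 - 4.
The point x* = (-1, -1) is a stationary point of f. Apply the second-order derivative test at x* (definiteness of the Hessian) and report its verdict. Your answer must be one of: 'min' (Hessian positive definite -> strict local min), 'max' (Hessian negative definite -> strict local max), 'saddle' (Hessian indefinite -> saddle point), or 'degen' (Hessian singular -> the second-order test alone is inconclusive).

Compute the Hessian H = grad^2 f:
  H = [[-2, -1], [-1, 3]]
Verify stationarity: grad f(x*) = H x* + g = (0, 0).
Eigenvalues of H: -2.1926, 3.1926.
Eigenvalues have mixed signs, so H is indefinite -> x* is a saddle point.

saddle


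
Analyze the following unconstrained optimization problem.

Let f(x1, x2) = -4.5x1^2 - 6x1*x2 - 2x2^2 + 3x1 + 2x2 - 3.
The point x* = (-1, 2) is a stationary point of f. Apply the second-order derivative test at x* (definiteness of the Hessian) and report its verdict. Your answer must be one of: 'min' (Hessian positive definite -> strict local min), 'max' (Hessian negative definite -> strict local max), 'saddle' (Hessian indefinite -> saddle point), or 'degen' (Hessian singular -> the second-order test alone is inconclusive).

Compute the Hessian H = grad^2 f:
  H = [[-9, -6], [-6, -4]]
Verify stationarity: grad f(x*) = H x* + g = (0, 0).
Eigenvalues of H: -13, 0.
H has a zero eigenvalue (singular; negative semidefinite but not definite), so H is neither positive definite, negative definite, nor indefinite. The second-order test alone is inconclusive -> degen.
(Indeed, f is constant along the null direction of H through x*, so x* is not a strict local extremum.)

degen


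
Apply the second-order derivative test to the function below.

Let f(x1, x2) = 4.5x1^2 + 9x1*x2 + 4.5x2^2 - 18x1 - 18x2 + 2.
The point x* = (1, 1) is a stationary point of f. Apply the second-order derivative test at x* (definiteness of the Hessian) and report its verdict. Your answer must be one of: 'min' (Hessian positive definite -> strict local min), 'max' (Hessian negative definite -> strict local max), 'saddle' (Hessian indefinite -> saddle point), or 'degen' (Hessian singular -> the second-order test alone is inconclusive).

Compute the Hessian H = grad^2 f:
  H = [[9, 9], [9, 9]]
Verify stationarity: grad f(x*) = H x* + g = (0, 0).
Eigenvalues of H: 0, 18.
H has a zero eigenvalue (singular; positive semidefinite but not definite), so H is neither positive definite, negative definite, nor indefinite. The second-order test alone is inconclusive -> degen.
(Indeed, f is constant along the null direction of H through x*, so x* is not a strict local extremum.)

degen


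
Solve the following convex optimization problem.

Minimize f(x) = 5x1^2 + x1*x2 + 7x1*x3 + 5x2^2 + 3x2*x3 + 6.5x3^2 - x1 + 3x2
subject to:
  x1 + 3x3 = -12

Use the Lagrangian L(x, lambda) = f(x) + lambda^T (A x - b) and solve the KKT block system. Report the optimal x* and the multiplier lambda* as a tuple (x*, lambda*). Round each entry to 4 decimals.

Form the Lagrangian:
  L(x, lambda) = (1/2) x^T Q x + c^T x + lambda^T (A x - b)
Stationarity (grad_x L = 0): Q x + c + A^T lambda = 0.
Primal feasibility: A x = b.

This gives the KKT block system:
  [ Q   A^T ] [ x     ]   [-c ]
  [ A    0  ] [ lambda ] = [ b ]

Solving the linear system:
  x*      = (1.7213, 0.9, -4.5738)
  lambda* = (14.9033)
  f(x*)   = 89.909

x* = (1.7213, 0.9, -4.5738), lambda* = (14.9033)


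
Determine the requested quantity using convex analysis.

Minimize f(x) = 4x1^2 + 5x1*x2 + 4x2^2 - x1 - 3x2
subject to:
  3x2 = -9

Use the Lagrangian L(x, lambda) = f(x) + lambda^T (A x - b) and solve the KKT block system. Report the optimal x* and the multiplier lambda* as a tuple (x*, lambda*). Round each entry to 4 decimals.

Form the Lagrangian:
  L(x, lambda) = (1/2) x^T Q x + c^T x + lambda^T (A x - b)
Stationarity (grad_x L = 0): Q x + c + A^T lambda = 0.
Primal feasibility: A x = b.

This gives the KKT block system:
  [ Q   A^T ] [ x     ]   [-c ]
  [ A    0  ] [ lambda ] = [ b ]

Solving the linear system:
  x*      = (2, -3)
  lambda* = (5.6667)
  f(x*)   = 29

x* = (2, -3), lambda* = (5.6667)


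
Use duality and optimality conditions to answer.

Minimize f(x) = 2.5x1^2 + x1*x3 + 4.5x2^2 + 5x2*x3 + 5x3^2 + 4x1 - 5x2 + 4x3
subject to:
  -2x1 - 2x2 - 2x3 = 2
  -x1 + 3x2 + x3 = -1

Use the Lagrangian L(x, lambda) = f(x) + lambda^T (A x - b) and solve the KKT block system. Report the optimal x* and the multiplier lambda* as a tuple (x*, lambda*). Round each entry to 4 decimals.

Form the Lagrangian:
  L(x, lambda) = (1/2) x^T Q x + c^T x + lambda^T (A x - b)
Stationarity (grad_x L = 0): Q x + c + A^T lambda = 0.
Primal feasibility: A x = b.

This gives the KKT block system:
  [ Q   A^T ] [ x     ]   [-c ]
  [ A    0  ] [ lambda ] = [ b ]

Solving the linear system:
  x*      = (-0.1667, -0.1667, -0.6667)
  lambda* = (-0.2917, 3.0833)
  f(x*)   = 0.5833

x* = (-0.1667, -0.1667, -0.6667), lambda* = (-0.2917, 3.0833)


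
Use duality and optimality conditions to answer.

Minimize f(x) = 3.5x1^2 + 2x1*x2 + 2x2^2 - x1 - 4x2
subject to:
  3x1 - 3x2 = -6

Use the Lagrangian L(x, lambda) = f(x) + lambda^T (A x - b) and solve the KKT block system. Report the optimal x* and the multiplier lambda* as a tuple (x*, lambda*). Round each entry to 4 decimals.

Form the Lagrangian:
  L(x, lambda) = (1/2) x^T Q x + c^T x + lambda^T (A x - b)
Stationarity (grad_x L = 0): Q x + c + A^T lambda = 0.
Primal feasibility: A x = b.

This gives the KKT block system:
  [ Q   A^T ] [ x     ]   [-c ]
  [ A    0  ] [ lambda ] = [ b ]

Solving the linear system:
  x*      = (-0.4667, 1.5333)
  lambda* = (0.4)
  f(x*)   = -1.6333

x* = (-0.4667, 1.5333), lambda* = (0.4)


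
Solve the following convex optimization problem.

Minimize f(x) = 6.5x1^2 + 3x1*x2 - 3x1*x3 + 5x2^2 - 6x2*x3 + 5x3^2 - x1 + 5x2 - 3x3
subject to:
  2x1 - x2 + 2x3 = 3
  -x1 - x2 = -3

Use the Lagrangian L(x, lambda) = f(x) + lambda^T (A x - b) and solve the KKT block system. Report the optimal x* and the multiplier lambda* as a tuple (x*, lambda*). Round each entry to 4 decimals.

Form the Lagrangian:
  L(x, lambda) = (1/2) x^T Q x + c^T x + lambda^T (A x - b)
Stationarity (grad_x L = 0): Q x + c + A^T lambda = 0.
Primal feasibility: A x = b.

This gives the KKT block system:
  [ Q   A^T ] [ x     ]   [-c ]
  [ A    0  ] [ lambda ] = [ b ]

Solving the linear system:
  x*      = (1.0328, 1.9672, 1.4508)
  lambda* = (1.6967, 17.3689)
  f(x*)   = 25.7336

x* = (1.0328, 1.9672, 1.4508), lambda* = (1.6967, 17.3689)


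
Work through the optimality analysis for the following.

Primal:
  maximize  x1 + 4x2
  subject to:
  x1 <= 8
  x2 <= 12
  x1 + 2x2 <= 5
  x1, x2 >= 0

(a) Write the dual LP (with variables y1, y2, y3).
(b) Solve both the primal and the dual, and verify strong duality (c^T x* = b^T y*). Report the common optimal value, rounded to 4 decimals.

The standard primal-dual pair for 'max c^T x s.t. A x <= b, x >= 0' is:
  Dual:  min b^T y  s.t.  A^T y >= c,  y >= 0.

So the dual LP is:
  minimize  8y1 + 12y2 + 5y3
  subject to:
    y1 + y3 >= 1
    y2 + 2y3 >= 4
    y1, y2, y3 >= 0

Solving the primal: x* = (0, 2.5).
  primal value c^T x* = 10.
Solving the dual: y* = (0, 0, 2).
  dual value b^T y* = 10.
Strong duality: c^T x* = b^T y*. Confirmed.

10


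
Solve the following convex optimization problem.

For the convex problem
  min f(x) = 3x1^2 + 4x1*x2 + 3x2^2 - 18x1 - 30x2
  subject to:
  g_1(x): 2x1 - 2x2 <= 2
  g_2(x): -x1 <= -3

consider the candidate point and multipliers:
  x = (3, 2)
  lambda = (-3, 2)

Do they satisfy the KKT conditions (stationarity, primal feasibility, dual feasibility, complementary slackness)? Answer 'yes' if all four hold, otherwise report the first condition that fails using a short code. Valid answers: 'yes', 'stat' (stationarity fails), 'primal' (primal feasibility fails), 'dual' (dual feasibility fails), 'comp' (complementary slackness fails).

Gradient of f: grad f(x) = Q x + c = (8, -6)
Constraint values g_i(x) = a_i^T x - b_i:
  g_1((3, 2)) = 0
  g_2((3, 2)) = 0
Stationarity residual: grad f(x) + sum_i lambda_i a_i = (0, 0)
  -> stationarity OK
Primal feasibility (all g_i <= 0): OK
Dual feasibility (all lambda_i >= 0): FAILS
Complementary slackness (lambda_i * g_i(x) = 0 for all i): OK

Verdict: the first failing condition is dual_feasibility -> dual.

dual


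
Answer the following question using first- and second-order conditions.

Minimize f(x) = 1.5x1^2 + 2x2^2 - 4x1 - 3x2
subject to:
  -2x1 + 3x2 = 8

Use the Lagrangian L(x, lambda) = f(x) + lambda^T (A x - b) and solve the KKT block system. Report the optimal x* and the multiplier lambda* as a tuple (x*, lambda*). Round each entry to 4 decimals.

Form the Lagrangian:
  L(x, lambda) = (1/2) x^T Q x + c^T x + lambda^T (A x - b)
Stationarity (grad_x L = 0): Q x + c + A^T lambda = 0.
Primal feasibility: A x = b.

This gives the KKT block system:
  [ Q   A^T ] [ x     ]   [-c ]
  [ A    0  ] [ lambda ] = [ b ]

Solving the linear system:
  x*      = (-0.2326, 2.5116)
  lambda* = (-2.3488)
  f(x*)   = 6.093

x* = (-0.2326, 2.5116), lambda* = (-2.3488)


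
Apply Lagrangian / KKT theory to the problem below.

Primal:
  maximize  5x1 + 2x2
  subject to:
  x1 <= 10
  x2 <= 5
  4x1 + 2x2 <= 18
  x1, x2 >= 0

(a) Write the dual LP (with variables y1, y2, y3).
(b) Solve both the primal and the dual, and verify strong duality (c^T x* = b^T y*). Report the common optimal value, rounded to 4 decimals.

The standard primal-dual pair for 'max c^T x s.t. A x <= b, x >= 0' is:
  Dual:  min b^T y  s.t.  A^T y >= c,  y >= 0.

So the dual LP is:
  minimize  10y1 + 5y2 + 18y3
  subject to:
    y1 + 4y3 >= 5
    y2 + 2y3 >= 2
    y1, y2, y3 >= 0

Solving the primal: x* = (4.5, 0).
  primal value c^T x* = 22.5.
Solving the dual: y* = (0, 0, 1.25).
  dual value b^T y* = 22.5.
Strong duality: c^T x* = b^T y*. Confirmed.

22.5


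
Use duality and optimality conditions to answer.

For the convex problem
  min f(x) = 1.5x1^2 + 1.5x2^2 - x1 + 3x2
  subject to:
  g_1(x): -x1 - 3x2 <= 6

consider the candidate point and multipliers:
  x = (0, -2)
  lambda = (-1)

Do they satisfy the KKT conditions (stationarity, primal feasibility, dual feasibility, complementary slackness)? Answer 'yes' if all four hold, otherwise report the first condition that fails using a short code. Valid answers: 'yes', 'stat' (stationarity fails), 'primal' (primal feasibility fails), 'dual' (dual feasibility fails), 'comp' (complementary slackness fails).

Gradient of f: grad f(x) = Q x + c = (-1, -3)
Constraint values g_i(x) = a_i^T x - b_i:
  g_1((0, -2)) = 0
Stationarity residual: grad f(x) + sum_i lambda_i a_i = (0, 0)
  -> stationarity OK
Primal feasibility (all g_i <= 0): OK
Dual feasibility (all lambda_i >= 0): FAILS
Complementary slackness (lambda_i * g_i(x) = 0 for all i): OK

Verdict: the first failing condition is dual_feasibility -> dual.

dual


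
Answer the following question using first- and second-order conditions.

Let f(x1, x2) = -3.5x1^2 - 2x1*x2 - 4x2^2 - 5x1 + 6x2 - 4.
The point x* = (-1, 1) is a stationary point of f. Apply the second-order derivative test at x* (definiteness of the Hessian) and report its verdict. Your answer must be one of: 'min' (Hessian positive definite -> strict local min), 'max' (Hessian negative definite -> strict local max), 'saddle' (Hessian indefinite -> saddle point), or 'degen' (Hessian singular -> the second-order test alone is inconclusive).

Compute the Hessian H = grad^2 f:
  H = [[-7, -2], [-2, -8]]
Verify stationarity: grad f(x*) = H x* + g = (0, 0).
Eigenvalues of H: -9.5616, -5.4384.
Both eigenvalues < 0, so H is negative definite -> x* is a strict local max.

max


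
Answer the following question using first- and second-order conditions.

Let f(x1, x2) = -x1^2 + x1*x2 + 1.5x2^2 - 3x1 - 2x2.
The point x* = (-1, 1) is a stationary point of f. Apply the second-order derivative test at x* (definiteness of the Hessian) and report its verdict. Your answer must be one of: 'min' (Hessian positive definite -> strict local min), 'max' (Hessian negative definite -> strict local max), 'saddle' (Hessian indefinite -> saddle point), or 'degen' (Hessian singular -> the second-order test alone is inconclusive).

Compute the Hessian H = grad^2 f:
  H = [[-2, 1], [1, 3]]
Verify stationarity: grad f(x*) = H x* + g = (0, 0).
Eigenvalues of H: -2.1926, 3.1926.
Eigenvalues have mixed signs, so H is indefinite -> x* is a saddle point.

saddle


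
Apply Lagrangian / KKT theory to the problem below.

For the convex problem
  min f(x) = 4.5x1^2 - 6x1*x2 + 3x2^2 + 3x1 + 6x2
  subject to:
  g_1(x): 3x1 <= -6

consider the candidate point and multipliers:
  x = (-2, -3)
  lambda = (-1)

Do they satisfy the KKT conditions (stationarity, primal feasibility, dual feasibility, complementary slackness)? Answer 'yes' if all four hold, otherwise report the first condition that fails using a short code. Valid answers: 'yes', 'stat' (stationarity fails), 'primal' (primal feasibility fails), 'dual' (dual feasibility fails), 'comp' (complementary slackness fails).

Gradient of f: grad f(x) = Q x + c = (3, 0)
Constraint values g_i(x) = a_i^T x - b_i:
  g_1((-2, -3)) = 0
Stationarity residual: grad f(x) + sum_i lambda_i a_i = (0, 0)
  -> stationarity OK
Primal feasibility (all g_i <= 0): OK
Dual feasibility (all lambda_i >= 0): FAILS
Complementary slackness (lambda_i * g_i(x) = 0 for all i): OK

Verdict: the first failing condition is dual_feasibility -> dual.

dual


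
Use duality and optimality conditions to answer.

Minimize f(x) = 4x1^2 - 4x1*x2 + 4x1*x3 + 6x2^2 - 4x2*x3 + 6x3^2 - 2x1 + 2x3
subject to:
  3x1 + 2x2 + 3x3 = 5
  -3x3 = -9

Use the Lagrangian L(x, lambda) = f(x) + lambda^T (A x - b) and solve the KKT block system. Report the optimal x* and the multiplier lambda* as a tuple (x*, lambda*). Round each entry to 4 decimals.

Form the Lagrangian:
  L(x, lambda) = (1/2) x^T Q x + c^T x + lambda^T (A x - b)
Stationarity (grad_x L = 0): Q x + c + A^T lambda = 0.
Primal feasibility: A x = b.

This gives the KKT block system:
  [ Q   A^T ] [ x     ]   [-c ]
  [ A    0  ] [ lambda ] = [ b ]

Solving the linear system:
  x*      = (-1.5319, 0.2979, 3)
  lambda* = (1.1489, 11.3759)
  f(x*)   = 52.8511

x* = (-1.5319, 0.2979, 3), lambda* = (1.1489, 11.3759)


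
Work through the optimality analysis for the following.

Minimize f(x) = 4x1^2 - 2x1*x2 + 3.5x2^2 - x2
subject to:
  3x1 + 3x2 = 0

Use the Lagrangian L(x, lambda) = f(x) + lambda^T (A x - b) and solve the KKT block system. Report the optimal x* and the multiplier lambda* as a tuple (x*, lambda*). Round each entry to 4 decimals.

Form the Lagrangian:
  L(x, lambda) = (1/2) x^T Q x + c^T x + lambda^T (A x - b)
Stationarity (grad_x L = 0): Q x + c + A^T lambda = 0.
Primal feasibility: A x = b.

This gives the KKT block system:
  [ Q   A^T ] [ x     ]   [-c ]
  [ A    0  ] [ lambda ] = [ b ]

Solving the linear system:
  x*      = (-0.0526, 0.0526)
  lambda* = (0.1754)
  f(x*)   = -0.0263

x* = (-0.0526, 0.0526), lambda* = (0.1754)


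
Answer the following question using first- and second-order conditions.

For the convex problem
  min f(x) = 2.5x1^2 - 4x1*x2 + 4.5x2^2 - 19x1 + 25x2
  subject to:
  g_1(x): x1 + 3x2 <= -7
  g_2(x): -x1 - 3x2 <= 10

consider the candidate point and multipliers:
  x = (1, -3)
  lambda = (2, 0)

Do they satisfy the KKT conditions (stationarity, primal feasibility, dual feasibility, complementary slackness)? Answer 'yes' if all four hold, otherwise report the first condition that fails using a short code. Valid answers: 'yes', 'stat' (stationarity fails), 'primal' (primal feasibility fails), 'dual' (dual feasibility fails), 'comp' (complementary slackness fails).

Gradient of f: grad f(x) = Q x + c = (-2, -6)
Constraint values g_i(x) = a_i^T x - b_i:
  g_1((1, -3)) = -1
  g_2((1, -3)) = -2
Stationarity residual: grad f(x) + sum_i lambda_i a_i = (0, 0)
  -> stationarity OK
Primal feasibility (all g_i <= 0): OK
Dual feasibility (all lambda_i >= 0): OK
Complementary slackness (lambda_i * g_i(x) = 0 for all i): FAILS

Verdict: the first failing condition is complementary_slackness -> comp.

comp


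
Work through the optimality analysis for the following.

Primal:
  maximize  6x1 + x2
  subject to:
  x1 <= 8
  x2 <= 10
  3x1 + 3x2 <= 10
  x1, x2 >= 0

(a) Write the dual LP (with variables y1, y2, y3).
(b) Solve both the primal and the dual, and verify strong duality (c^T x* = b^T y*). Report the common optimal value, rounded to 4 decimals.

The standard primal-dual pair for 'max c^T x s.t. A x <= b, x >= 0' is:
  Dual:  min b^T y  s.t.  A^T y >= c,  y >= 0.

So the dual LP is:
  minimize  8y1 + 10y2 + 10y3
  subject to:
    y1 + 3y3 >= 6
    y2 + 3y3 >= 1
    y1, y2, y3 >= 0

Solving the primal: x* = (3.3333, 0).
  primal value c^T x* = 20.
Solving the dual: y* = (0, 0, 2).
  dual value b^T y* = 20.
Strong duality: c^T x* = b^T y*. Confirmed.

20


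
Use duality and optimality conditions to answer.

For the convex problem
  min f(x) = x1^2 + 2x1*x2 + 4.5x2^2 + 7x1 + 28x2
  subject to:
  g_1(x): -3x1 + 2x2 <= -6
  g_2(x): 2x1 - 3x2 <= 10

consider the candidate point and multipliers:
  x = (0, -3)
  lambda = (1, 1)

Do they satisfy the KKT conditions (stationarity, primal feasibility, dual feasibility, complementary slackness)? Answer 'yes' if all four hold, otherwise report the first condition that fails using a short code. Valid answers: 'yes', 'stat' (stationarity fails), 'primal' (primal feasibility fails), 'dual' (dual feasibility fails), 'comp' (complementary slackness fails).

Gradient of f: grad f(x) = Q x + c = (1, 1)
Constraint values g_i(x) = a_i^T x - b_i:
  g_1((0, -3)) = 0
  g_2((0, -3)) = -1
Stationarity residual: grad f(x) + sum_i lambda_i a_i = (0, 0)
  -> stationarity OK
Primal feasibility (all g_i <= 0): OK
Dual feasibility (all lambda_i >= 0): OK
Complementary slackness (lambda_i * g_i(x) = 0 for all i): FAILS

Verdict: the first failing condition is complementary_slackness -> comp.

comp


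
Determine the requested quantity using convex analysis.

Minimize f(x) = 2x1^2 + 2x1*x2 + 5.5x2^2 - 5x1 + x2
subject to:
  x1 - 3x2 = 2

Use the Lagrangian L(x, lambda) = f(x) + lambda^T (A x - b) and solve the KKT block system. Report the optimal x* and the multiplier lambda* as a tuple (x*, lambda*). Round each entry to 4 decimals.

Form the Lagrangian:
  L(x, lambda) = (1/2) x^T Q x + c^T x + lambda^T (A x - b)
Stationarity (grad_x L = 0): Q x + c + A^T lambda = 0.
Primal feasibility: A x = b.

This gives the KKT block system:
  [ Q   A^T ] [ x     ]   [-c ]
  [ A    0  ] [ lambda ] = [ b ]

Solving the linear system:
  x*      = (1.2881, -0.2373)
  lambda* = (0.322)
  f(x*)   = -3.661

x* = (1.2881, -0.2373), lambda* = (0.322)


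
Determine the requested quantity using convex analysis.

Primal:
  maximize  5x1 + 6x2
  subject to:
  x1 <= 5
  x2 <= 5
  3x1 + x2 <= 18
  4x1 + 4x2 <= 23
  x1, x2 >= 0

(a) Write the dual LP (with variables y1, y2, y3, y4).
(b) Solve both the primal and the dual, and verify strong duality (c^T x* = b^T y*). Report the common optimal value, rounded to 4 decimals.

The standard primal-dual pair for 'max c^T x s.t. A x <= b, x >= 0' is:
  Dual:  min b^T y  s.t.  A^T y >= c,  y >= 0.

So the dual LP is:
  minimize  5y1 + 5y2 + 18y3 + 23y4
  subject to:
    y1 + 3y3 + 4y4 >= 5
    y2 + y3 + 4y4 >= 6
    y1, y2, y3, y4 >= 0

Solving the primal: x* = (0.75, 5).
  primal value c^T x* = 33.75.
Solving the dual: y* = (0, 1, 0, 1.25).
  dual value b^T y* = 33.75.
Strong duality: c^T x* = b^T y*. Confirmed.

33.75


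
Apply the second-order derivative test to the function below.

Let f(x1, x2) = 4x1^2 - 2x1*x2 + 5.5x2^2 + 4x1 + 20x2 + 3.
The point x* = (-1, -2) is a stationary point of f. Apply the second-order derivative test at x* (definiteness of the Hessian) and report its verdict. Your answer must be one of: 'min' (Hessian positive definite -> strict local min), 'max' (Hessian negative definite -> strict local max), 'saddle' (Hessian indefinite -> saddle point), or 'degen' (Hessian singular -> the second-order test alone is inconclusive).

Compute the Hessian H = grad^2 f:
  H = [[8, -2], [-2, 11]]
Verify stationarity: grad f(x*) = H x* + g = (0, 0).
Eigenvalues of H: 7, 12.
Both eigenvalues > 0, so H is positive definite -> x* is a strict local min.

min


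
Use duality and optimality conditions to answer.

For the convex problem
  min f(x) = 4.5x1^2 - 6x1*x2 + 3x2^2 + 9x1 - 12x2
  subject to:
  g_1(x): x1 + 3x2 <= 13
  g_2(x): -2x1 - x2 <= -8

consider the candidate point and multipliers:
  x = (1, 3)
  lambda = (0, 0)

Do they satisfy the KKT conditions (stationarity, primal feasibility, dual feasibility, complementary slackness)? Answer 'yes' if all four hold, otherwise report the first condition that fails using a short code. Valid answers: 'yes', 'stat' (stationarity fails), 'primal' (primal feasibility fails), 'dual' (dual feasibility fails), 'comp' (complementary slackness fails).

Gradient of f: grad f(x) = Q x + c = (0, 0)
Constraint values g_i(x) = a_i^T x - b_i:
  g_1((1, 3)) = -3
  g_2((1, 3)) = 3
Stationarity residual: grad f(x) + sum_i lambda_i a_i = (0, 0)
  -> stationarity OK
Primal feasibility (all g_i <= 0): FAILS
Dual feasibility (all lambda_i >= 0): OK
Complementary slackness (lambda_i * g_i(x) = 0 for all i): OK

Verdict: the first failing condition is primal_feasibility -> primal.

primal


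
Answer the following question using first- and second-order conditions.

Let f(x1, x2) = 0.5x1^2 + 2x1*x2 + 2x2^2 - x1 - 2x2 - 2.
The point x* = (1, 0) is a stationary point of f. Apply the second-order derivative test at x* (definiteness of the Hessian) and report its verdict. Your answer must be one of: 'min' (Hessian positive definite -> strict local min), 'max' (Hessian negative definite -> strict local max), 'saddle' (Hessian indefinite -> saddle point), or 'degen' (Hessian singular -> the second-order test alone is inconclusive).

Compute the Hessian H = grad^2 f:
  H = [[1, 2], [2, 4]]
Verify stationarity: grad f(x*) = H x* + g = (0, 0).
Eigenvalues of H: 0, 5.
H has a zero eigenvalue (singular; positive semidefinite but not definite), so H is neither positive definite, negative definite, nor indefinite. The second-order test alone is inconclusive -> degen.
(Indeed, f is constant along the null direction of H through x*, so x* is not a strict local extremum.)

degen


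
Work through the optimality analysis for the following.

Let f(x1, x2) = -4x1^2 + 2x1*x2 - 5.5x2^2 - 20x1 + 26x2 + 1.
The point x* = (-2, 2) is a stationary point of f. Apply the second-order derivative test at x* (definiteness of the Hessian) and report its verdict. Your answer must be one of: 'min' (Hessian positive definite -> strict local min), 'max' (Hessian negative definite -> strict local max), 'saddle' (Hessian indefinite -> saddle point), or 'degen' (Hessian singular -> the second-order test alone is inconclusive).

Compute the Hessian H = grad^2 f:
  H = [[-8, 2], [2, -11]]
Verify stationarity: grad f(x*) = H x* + g = (0, 0).
Eigenvalues of H: -12, -7.
Both eigenvalues < 0, so H is negative definite -> x* is a strict local max.

max


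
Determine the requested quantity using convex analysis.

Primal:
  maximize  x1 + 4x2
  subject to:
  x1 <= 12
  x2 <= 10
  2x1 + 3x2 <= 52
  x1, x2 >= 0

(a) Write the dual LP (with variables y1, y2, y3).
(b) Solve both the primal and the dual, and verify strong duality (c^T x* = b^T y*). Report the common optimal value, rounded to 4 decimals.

The standard primal-dual pair for 'max c^T x s.t. A x <= b, x >= 0' is:
  Dual:  min b^T y  s.t.  A^T y >= c,  y >= 0.

So the dual LP is:
  minimize  12y1 + 10y2 + 52y3
  subject to:
    y1 + 2y3 >= 1
    y2 + 3y3 >= 4
    y1, y2, y3 >= 0

Solving the primal: x* = (11, 10).
  primal value c^T x* = 51.
Solving the dual: y* = (0, 2.5, 0.5).
  dual value b^T y* = 51.
Strong duality: c^T x* = b^T y*. Confirmed.

51
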